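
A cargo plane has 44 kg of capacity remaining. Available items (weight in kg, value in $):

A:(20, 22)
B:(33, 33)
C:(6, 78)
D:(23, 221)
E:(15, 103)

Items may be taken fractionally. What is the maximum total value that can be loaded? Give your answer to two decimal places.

Sort by value per unit weight and fill in that order.
Ratios (sorted): C 13.00, D 9.61, E 6.87, A 1.10, B 1.00
take C (6 @ 78); take D (23 @ 221); take E (15 @ 103). Capacity used 44/44.
Total value = 402.00

402.00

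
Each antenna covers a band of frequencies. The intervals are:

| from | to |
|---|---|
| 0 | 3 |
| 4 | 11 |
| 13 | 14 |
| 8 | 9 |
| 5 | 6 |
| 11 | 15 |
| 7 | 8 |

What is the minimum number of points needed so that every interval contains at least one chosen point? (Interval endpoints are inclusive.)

4

Sort by right endpoint; whenever an interval is uncovered, place a point at its right end.
By right end: [0,3]  [5,6]  [7,8]  [8,9]  [4,11]  [13,14]  [11,15]
[0,3] uncovered → point at 3; [5,6] uncovered → point at 6; [7,8] uncovered → point at 8; [13,14] uncovered → point at 14.
Points: 3, 6, 8, 14 (4 total).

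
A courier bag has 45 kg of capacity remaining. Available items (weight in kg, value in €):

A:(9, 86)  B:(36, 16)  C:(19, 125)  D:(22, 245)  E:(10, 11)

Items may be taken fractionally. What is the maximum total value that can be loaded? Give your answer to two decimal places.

423.11

Ratios (sorted): D 11.14, A 9.56, C 6.58, E 1.10, B 0.44
take D (22 @ 245); take A (9 @ 86); take 14/19 of C → 92.11. Capacity used 45/45.
Total value = 423.11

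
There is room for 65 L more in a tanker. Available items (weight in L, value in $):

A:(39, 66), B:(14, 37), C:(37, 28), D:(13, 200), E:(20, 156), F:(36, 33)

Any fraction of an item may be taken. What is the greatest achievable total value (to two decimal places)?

Sort by value per unit weight and fill in that order.
Order: D (200/13=15.38) > E (156/20=7.80) > B (37/14=2.64) > A (66/39=1.69) > F (33/36=0.92) > C (28/37=0.76)
Fill: take D (13 @ 200) → take E (20 @ 156) → take B (14 @ 37) → take 18/39 of A → 30.46; 65/65 used.
Total value = 423.46

423.46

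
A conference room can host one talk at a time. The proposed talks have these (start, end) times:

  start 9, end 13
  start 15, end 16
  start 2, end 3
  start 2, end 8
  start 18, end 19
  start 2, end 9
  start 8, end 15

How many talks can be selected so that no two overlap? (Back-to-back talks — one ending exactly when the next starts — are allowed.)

4

By end time: (2,3), (2,8), (2,9), (9,13), (8,15), (15,16), (18,19).
Pick (2,3); next start ≥ 3 → (9,13); next start ≥ 13 → (15,16); next start ≥ 16 → (18,19).
Selected 4 talks.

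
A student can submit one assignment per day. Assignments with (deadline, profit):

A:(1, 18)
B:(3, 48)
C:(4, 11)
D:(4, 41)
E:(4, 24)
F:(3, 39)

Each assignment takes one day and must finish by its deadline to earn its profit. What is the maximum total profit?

152

Sort by profit descending; place each in the latest free slot ≤ its deadline.
Profit order: B=48 D=41 F=39 E=24 A=18 C=11
Assign: B→slot 3, D→slot 4, F→slot 2, E→slot 1, A skipped, C skipped.
Slots: [1:E] [2:F] [3:B] [4:D]
Profit = 24 + 39 + 48 + 41 = 152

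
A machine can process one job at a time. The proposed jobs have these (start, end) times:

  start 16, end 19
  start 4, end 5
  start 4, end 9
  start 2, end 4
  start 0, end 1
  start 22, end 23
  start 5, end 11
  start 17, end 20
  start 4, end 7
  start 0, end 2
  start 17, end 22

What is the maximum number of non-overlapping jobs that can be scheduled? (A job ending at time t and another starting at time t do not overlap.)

Order by finish time; keep every interval that doesn't clash with the previous kept one.
Sorted by end: (0,1)  (0,2)  (2,4)  (4,5)  (4,7)  (4,9)  (5,11)  (16,19)  (17,20)  (17,22)  (22,23)
take (0,1); take (2,4); take (4,5); skip (4,9); take (5,11); take (16,19); skip (17,20); skip (17,22); take (22,23).
Selected 6 jobs.

6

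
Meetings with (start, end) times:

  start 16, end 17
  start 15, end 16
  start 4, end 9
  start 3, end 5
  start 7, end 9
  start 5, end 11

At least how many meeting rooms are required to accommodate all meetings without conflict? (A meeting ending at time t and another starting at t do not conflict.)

Events (time:±→running): 3:+→1 4:+→2 5:-→1 5:+→2 7:+→3 … peak 3.

3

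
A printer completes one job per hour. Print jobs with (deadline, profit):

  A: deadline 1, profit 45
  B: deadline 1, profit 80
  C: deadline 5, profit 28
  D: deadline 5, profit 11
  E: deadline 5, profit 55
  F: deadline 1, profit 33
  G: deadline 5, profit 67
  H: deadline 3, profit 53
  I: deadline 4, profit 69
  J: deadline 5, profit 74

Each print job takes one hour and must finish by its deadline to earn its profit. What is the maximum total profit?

345

Take jobs in profit order; each goes to the latest open slot no later than its deadline.
By profit: B(d1,80), J(d5,74), I(d4,69), G(d5,67), E(d5,55), H(d3,53), A(d1,45), F(d1,33), C(d5,28), D(d5,11)
B→slot 1; J→slot 5; I→slot 4; G→slot 3; E→slot 2; H skipped; A skipped; F skipped; C skipped; D skipped.
Profit = 80 + 55 + 67 + 69 + 74 = 345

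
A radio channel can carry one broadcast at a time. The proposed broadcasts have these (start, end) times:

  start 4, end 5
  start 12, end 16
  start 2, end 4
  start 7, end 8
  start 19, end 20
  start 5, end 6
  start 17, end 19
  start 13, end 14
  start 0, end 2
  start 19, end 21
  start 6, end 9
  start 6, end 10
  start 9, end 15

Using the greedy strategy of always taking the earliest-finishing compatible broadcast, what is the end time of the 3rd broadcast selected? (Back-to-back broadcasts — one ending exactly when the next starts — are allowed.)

5

Sorted by end: (0,2)  (2,4)  (4,5)  (5,6)  (7,8)  (6,9)  (6,10)  (13,14)  (9,15)  (12,16)  (17,19)  (19,20)  (19,21)
take (0,2); take (2,4); take (4,5); take (5,6); take (7,8); skip (6,9); take (13,14); skip (9,15); take (17,19); take (19,20); skip (19,21).
Selected: (0,2) (2,4) (4,5) (5,6) (7,8) (13,14) (17,19) (19,20)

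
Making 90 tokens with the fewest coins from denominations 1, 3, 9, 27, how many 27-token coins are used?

90 − 3×27→9 − 1×9→0
Count of 27: 3

3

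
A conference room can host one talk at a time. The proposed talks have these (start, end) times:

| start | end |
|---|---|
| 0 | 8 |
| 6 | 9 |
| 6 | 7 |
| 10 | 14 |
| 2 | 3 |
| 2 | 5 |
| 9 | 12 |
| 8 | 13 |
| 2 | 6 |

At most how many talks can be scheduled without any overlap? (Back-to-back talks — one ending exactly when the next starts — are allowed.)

Sort by end time and greedily take each interval whose start is ≥ the last chosen end.
Sorted by end: (2,3)  (2,5)  (2,6)  (6,7)  (0,8)  (6,9)  (9,12)  (8,13)  (10,14)
take (2,3); skip (2,5); take (6,7); skip (0,8); take (9,12).
Selected 3 talks.

3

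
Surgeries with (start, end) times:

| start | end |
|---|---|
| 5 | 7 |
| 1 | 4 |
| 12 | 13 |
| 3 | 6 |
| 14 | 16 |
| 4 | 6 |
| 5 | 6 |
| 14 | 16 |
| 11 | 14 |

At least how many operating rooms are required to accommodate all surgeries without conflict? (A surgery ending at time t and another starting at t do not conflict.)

4

Events (time:±→running): 1:+→1 3:+→2 4:-→1 4:+→2 5:+→3 5:+→4 … peak 4.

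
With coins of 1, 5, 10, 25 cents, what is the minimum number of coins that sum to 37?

Use the largest denomination that fits, subtract, and repeat.
37 = 1×25 + 1×10 + 2×1
Total coins = 1 + 1 + 2 = 4

4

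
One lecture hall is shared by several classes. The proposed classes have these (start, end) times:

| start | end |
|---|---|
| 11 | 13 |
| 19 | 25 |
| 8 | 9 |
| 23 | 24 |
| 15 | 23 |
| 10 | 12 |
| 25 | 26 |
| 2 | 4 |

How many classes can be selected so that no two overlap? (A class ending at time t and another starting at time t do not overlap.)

6

By end time: (2,4), (8,9), (10,12), (11,13), (15,23), (23,24), (19,25), (25,26).
Pick (2,4); next start ≥ 4 → (8,9); next start ≥ 9 → (10,12); next start ≥ 12 → (15,23); next start ≥ 23 → (23,24); next start ≥ 24 → (25,26).
Selected 6 classes.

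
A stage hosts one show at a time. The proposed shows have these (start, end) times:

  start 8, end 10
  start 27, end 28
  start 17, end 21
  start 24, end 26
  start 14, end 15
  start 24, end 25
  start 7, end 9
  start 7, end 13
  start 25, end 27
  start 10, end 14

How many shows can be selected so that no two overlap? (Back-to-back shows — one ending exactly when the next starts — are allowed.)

Sort by end time and greedily take each interval whose start is ≥ the last chosen end.
Sorted by end: (7,9)  (8,10)  (7,13)  (10,14)  (14,15)  (17,21)  (24,25)  (24,26)  (25,27)  (27,28)
take (7,9); take (10,14); take (14,15); take (17,21); take (24,25); take (25,27); take (27,28).
Selected 7 shows.

7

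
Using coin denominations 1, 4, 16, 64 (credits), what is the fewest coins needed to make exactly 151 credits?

151 − 2×64→23 − 1×16→7 − 1×4→3 − 3×1→0
Total coins = 2 + 1 + 1 + 3 = 7

7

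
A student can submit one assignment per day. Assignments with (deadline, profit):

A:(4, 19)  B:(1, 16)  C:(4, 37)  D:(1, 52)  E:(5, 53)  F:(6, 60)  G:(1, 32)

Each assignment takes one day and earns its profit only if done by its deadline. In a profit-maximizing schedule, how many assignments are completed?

5

Profit order: F=60 E=53 D=52 C=37 G=32 A=19 B=16
Assign: F→slot 6, E→slot 5, D→slot 1, C→slot 4, G skipped, A→slot 3, B skipped.
Slots: [1:D] [3:A] [4:C] [5:E] [6:F]
5 of 7 scheduled.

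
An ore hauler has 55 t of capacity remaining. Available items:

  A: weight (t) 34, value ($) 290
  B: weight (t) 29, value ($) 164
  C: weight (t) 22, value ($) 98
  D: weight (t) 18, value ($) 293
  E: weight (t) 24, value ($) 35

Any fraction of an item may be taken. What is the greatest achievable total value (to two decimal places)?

Sort by value per unit weight and fill in that order.
Order: D (293/18=16.28) > A (290/34=8.53) > B (164/29=5.66) > C (98/22=4.45) > E (35/24=1.46)
Fill: take D (18 @ 293) → take A (34 @ 290) → take 3/29 of B → 16.97; 55/55 used.
Total value = 599.97

599.97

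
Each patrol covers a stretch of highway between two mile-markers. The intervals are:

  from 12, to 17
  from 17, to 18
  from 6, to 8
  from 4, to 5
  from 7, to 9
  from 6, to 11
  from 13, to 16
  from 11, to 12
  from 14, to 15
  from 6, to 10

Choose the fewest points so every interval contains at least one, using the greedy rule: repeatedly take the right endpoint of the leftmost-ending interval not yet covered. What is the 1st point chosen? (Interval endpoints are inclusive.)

5

By right end: [4,5]  [6,8]  [7,9]  [6,10]  [6,11]  [11,12]  [14,15]  [13,16]  [12,17]  [17,18]
[4,5] uncovered → point at 5; [6,8] uncovered → point at 8; [11,12] uncovered → point at 12; [14,15] uncovered → point at 15; [17,18] uncovered → point at 18.
Points: 5, 8, 12, 15, 18 (5 total).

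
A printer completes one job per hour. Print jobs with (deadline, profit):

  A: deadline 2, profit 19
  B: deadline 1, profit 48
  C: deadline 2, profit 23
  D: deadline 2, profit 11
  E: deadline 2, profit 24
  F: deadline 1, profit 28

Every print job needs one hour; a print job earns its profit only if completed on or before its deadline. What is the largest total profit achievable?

72

Profit order: B=48 F=28 E=24 C=23 A=19 D=11
Assign: B→slot 1, F skipped, E→slot 2, C skipped, A skipped, D skipped.
Slots: [1:B] [2:E]
Profit = 48 + 24 = 72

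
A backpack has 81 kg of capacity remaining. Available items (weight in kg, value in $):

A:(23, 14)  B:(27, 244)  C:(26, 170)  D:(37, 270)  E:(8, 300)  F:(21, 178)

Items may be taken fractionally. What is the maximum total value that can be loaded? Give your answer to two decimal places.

Sort by value per unit weight and fill in that order.
Ratios (sorted): E 37.50, B 9.04, F 8.48, D 7.30, C 6.54, A 0.61
take E (8 @ 300); take B (27 @ 244); take F (21 @ 178); take 25/37 of D → 182.43. Capacity used 81/81.
Total value = 904.43

904.43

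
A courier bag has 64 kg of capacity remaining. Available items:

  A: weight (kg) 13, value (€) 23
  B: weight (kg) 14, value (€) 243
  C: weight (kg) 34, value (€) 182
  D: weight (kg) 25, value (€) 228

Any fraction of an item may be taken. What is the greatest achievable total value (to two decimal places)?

604.82

Ratios (sorted): B 17.36, D 9.12, C 5.35, A 1.77
take B (14 @ 243); take D (25 @ 228); take 25/34 of C → 133.82. Capacity used 64/64.
Total value = 604.82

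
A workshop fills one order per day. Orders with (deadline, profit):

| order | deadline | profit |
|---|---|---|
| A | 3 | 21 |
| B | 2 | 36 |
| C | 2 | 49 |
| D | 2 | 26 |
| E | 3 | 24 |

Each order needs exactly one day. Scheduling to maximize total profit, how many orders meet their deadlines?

3

Profit order: C=49 B=36 D=26 E=24 A=21
Assign: C→slot 2, B→slot 1, D skipped, E→slot 3, A skipped.
Slots: [1:B] [2:C] [3:E]
3 of 5 scheduled.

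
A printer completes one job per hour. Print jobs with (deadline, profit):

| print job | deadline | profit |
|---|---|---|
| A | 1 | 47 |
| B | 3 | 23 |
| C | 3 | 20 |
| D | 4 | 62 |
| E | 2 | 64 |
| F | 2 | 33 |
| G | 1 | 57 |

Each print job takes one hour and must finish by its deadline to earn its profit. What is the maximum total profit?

Profit order: E=64 D=62 G=57 A=47 F=33 B=23 C=20
Assign: E→slot 2, D→slot 4, G→slot 1, A skipped, F skipped, B→slot 3, C skipped.
Slots: [1:G] [2:E] [3:B] [4:D]
Profit = 57 + 64 + 23 + 62 = 206

206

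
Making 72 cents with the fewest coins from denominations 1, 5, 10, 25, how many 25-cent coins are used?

Greedy: take as many of the largest coin as possible, then repeat with the remainder.
72 = 2×25 + 2×10 + 2×1
Count of 25: 2

2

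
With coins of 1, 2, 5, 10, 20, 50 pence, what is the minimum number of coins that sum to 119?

Greedy: take as many of the largest coin as possible, then repeat with the remainder.
119 = 2×50 + 1×10 + 1×5 + 2×2
Total coins = 2 + 1 + 1 + 2 = 6

6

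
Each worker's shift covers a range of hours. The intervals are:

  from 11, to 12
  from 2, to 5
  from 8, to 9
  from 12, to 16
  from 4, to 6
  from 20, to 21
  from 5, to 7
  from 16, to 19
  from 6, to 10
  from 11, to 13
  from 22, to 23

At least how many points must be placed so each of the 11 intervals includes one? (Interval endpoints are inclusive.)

By right end: [2,5]  [4,6]  [5,7]  [8,9]  [6,10]  [11,12]  [11,13]  [12,16]  [16,19]  [20,21]  [22,23]
[2,5] uncovered → point at 5; [8,9] uncovered → point at 9; [11,12] uncovered → point at 12; [16,19] uncovered → point at 19; [20,21] uncovered → point at 21; [22,23] uncovered → point at 23.
Points: 5, 9, 12, 19, 21, 23 (6 total).

6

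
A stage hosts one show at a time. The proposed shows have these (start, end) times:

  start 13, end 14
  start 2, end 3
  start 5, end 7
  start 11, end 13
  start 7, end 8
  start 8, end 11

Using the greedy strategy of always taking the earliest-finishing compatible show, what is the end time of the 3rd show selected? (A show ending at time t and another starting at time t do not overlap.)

By end time: (2,3), (5,7), (7,8), (8,11), (11,13), (13,14).
Pick (2,3); next start ≥ 3 → (5,7); next start ≥ 7 → (7,8); next start ≥ 8 → (8,11); next start ≥ 11 → (11,13); next start ≥ 13 → (13,14).
Selected: (2,3) (5,7) (7,8) (8,11) (11,13) (13,14)

8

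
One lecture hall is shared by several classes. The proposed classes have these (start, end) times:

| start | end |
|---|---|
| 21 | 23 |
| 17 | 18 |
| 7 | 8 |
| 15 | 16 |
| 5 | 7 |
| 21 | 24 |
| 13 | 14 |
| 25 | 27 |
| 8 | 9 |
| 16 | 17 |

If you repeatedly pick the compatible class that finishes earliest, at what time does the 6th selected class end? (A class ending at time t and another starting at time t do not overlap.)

Sorted by end: (5,7)  (7,8)  (8,9)  (13,14)  (15,16)  (16,17)  (17,18)  (21,23)  (21,24)  (25,27)
take (5,7); take (7,8); take (8,9); take (13,14); take (15,16); take (16,17); take (17,18); take (21,23); skip (21,24); take (25,27).
Selected: (5,7) (7,8) (8,9) (13,14) (15,16) (16,17) (17,18) (21,23) (25,27)

17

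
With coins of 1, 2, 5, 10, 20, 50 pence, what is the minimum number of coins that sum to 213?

213 − 4×50→13 − 1×10→3 − 1×2→1 − 1×1→0
Total coins = 4 + 1 + 1 + 1 = 7

7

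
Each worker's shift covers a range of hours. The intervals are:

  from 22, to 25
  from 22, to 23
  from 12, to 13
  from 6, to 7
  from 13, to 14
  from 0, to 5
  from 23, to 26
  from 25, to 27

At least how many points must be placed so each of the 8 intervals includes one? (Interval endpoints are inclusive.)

5

By right end: [0,5]  [6,7]  [12,13]  [13,14]  [22,23]  [22,25]  [23,26]  [25,27]
[0,5] uncovered → point at 5; [6,7] uncovered → point at 7; [12,13] uncovered → point at 13; [22,23] uncovered → point at 23; [25,27] uncovered → point at 27.
Points: 5, 7, 13, 23, 27 (5 total).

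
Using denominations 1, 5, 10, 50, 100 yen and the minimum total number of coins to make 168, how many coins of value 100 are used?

1

168 − 1×100→68 − 1×50→18 − 1×10→8 − 1×5→3 − 3×1→0
Count of 100: 1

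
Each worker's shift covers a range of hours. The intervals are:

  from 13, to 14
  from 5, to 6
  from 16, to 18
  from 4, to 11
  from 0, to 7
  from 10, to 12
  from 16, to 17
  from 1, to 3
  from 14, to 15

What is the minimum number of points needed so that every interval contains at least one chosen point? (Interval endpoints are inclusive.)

By right end: [1,3]  [5,6]  [0,7]  [4,11]  [10,12]  [13,14]  [14,15]  [16,17]  [16,18]
[1,3] uncovered → point at 3; [5,6] uncovered → point at 6; [10,12] uncovered → point at 12; [13,14] uncovered → point at 14; [16,17] uncovered → point at 17.
Points: 3, 6, 12, 14, 17 (5 total).

5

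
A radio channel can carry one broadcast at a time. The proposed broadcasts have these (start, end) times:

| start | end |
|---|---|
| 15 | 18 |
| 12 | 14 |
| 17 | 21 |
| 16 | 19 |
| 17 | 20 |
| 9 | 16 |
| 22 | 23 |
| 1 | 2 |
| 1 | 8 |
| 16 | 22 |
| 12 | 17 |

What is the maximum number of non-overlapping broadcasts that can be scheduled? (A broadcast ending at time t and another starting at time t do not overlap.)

4

Greedy by earliest finish: after sorting by end time, pick each interval compatible with the last pick.
Sorted by end: (1,2)  (1,8)  (12,14)  (9,16)  (12,17)  (15,18)  (16,19)  (17,20)  (17,21)  (16,22)  (22,23)
take (1,2); take (12,14); take (15,18); skip (16,19); skip (17,21); take (22,23).
Selected 4 broadcasts.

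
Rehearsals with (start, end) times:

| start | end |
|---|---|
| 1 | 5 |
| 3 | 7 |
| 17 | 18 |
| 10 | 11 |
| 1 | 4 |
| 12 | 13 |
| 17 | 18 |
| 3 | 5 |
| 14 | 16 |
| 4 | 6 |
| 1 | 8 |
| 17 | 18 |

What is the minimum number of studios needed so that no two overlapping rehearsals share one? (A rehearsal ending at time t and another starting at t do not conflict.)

starts: [1, 1, 1, 3, 3, 4, 10, 12, 14, 17, 17, 17]
ends:   [4, 5, 5, 6, 7, 8, 11, 13, 16, 18, 18, 18]
s1→1 s1→2 s1→3 s3→4 s3→5  — peak 5.

5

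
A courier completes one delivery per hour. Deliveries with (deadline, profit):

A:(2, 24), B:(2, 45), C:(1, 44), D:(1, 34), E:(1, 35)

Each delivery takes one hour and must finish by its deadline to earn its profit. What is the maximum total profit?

Sort by profit descending; place each in the latest free slot ≤ its deadline.
Profit order: B=45 C=44 E=35 D=34 A=24
Assign: B→slot 2, C→slot 1, E skipped, D skipped, A skipped.
Slots: [1:C] [2:B]
Profit = 44 + 45 = 89

89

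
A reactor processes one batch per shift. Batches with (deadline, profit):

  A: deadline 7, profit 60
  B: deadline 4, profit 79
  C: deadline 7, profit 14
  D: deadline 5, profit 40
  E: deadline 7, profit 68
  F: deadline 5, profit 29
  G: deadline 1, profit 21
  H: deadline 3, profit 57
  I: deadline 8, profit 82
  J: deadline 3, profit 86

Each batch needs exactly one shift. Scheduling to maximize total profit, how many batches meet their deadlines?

Sort by profit descending; place each in the latest free slot ≤ its deadline.
Profit order: J=86 I=82 B=79 E=68 A=60 H=57 D=40 F=29 G=21 C=14
Assign: J→slot 3, I→slot 8, B→slot 4, E→slot 7, A→slot 6, H→slot 2, D→slot 5, F→slot 1, G skipped, C skipped.
Slots: [1:F] [2:H] [3:J] [4:B] [5:D] [6:A] [7:E] [8:I]
8 of 10 scheduled.

8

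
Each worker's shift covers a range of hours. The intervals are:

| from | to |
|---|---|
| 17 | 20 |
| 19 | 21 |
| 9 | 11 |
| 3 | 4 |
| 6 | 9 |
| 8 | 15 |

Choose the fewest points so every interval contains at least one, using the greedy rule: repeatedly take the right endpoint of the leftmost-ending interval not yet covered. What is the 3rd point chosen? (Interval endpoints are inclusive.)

20

Sort by right endpoint; whenever an interval is uncovered, place a point at its right end.
Sorted: [3,4] [6,9] [9,11] [8,15] [17,20] [19,21]
{[3,4]} hit by 4; {[6,9],[9,11],[8,15]} hit by 9; {[17,20],[19,21]} hit by 20.
Points: 4, 9, 20 (3 total).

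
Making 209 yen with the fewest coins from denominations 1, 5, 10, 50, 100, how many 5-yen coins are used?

1

209 − 2×100→9 − 1×5→4 − 4×1→0
Count of 5: 1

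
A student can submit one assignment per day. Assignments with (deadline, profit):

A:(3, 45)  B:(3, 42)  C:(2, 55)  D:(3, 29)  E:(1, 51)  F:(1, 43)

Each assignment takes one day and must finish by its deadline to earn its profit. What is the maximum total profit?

151

Profit order: C=55 E=51 A=45 F=43 B=42 D=29
Assign: C→slot 2, E→slot 1, A→slot 3, F skipped, B skipped, D skipped.
Slots: [1:E] [2:C] [3:A]
Profit = 51 + 55 + 45 = 151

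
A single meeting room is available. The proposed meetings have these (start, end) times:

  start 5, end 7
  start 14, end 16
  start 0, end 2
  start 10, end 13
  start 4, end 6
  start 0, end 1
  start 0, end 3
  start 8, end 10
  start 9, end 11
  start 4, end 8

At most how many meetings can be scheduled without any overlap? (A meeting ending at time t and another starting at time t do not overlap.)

Greedy by earliest finish: after sorting by end time, pick each interval compatible with the last pick.
By end time: (0,1), (0,2), (0,3), (4,6), (5,7), (4,8), (8,10), (9,11), (10,13), (14,16).
Pick (0,1); next start ≥ 1 → (4,6); next start ≥ 6 → (8,10); next start ≥ 10 → (10,13); next start ≥ 13 → (14,16).
Selected 5 meetings.

5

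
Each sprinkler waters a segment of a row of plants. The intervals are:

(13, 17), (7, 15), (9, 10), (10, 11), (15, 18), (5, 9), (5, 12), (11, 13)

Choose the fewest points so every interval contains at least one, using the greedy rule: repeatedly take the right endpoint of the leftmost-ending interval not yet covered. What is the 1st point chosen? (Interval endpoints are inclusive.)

Sort by right endpoint; whenever an interval is uncovered, place a point at its right end.
Sorted: [5,9] [9,10] [10,11] [5,12] [11,13] [7,15] [13,17] [15,18]
{[5,9],[9,10]} hit by 9; {[10,11],[5,12],[11,13],[7,15]} hit by 11; {[13,17],[15,18]} hit by 17.
Points: 9, 11, 17 (3 total).

9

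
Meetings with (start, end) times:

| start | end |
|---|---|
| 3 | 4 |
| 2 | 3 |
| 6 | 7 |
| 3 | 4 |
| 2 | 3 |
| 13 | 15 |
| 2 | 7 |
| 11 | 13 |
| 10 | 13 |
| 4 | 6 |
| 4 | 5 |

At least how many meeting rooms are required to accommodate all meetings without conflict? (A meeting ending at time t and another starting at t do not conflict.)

3

Count concurrent intervals with a sweep; the peak is the room count.
starts: [2, 2, 2, 3, 3, 4, 4, 6, 10, 11, 13]
ends:   [3, 3, 4, 4, 5, 6, 7, 7, 13, 13, 15]
s2→1 s2→2 s2→3  — peak 3.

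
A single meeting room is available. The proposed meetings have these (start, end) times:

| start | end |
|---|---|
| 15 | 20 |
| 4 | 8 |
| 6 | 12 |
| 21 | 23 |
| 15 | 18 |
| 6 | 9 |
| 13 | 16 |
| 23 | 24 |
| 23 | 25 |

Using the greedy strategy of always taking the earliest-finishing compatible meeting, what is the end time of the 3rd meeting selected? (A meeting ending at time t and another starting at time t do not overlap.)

23

Order by finish time; keep every interval that doesn't clash with the previous kept one.
Sorted by end: (4,8)  (6,9)  (6,12)  (13,16)  (15,18)  (15,20)  (21,23)  (23,24)  (23,25)
take (4,8); take (13,16); skip (15,20); take (21,23); take (23,24); skip (23,25).
Selected: (4,8) (13,16) (21,23) (23,24)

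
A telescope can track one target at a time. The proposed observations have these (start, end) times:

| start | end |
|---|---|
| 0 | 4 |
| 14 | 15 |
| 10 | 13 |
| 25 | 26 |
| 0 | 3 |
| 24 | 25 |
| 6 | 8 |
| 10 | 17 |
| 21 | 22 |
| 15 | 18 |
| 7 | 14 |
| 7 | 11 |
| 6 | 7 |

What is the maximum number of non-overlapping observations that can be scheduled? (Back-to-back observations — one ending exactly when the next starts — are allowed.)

Greedy by earliest finish: after sorting by end time, pick each interval compatible with the last pick.
Sorted by end: (0,3)  (0,4)  (6,7)  (6,8)  (7,11)  (10,13)  (7,14)  (14,15)  (10,17)  (15,18)  (21,22)  (24,25)  (25,26)
take (0,3); skip (0,4); take (6,7); take (7,11); skip (10,13); take (14,15); skip (10,17); take (15,18); take (21,22); take (24,25); take (25,26).
Selected 8 observations.

8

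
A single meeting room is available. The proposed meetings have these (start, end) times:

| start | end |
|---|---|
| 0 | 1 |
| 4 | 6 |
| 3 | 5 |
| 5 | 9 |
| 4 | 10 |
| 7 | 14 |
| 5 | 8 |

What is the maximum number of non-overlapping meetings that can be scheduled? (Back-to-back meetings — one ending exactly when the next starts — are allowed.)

3

By end time: (0,1), (3,5), (4,6), (5,8), (5,9), (4,10), (7,14).
Pick (0,1); next start ≥ 1 → (3,5); next start ≥ 5 → (5,8).
Selected 3 meetings.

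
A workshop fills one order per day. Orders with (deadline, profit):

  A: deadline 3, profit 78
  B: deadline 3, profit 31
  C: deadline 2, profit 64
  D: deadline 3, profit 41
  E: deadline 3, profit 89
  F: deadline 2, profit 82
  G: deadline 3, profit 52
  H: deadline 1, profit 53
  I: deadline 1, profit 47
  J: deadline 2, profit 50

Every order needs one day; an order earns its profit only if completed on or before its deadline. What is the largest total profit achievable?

249

By profit: E(d3,89), F(d2,82), A(d3,78), C(d2,64), H(d1,53), G(d3,52), J(d2,50), I(d1,47), D(d3,41), B(d3,31)
E→slot 3; F→slot 2; A→slot 1; C skipped; H skipped; G skipped; J skipped; I skipped; D skipped; B skipped.
Profit = 78 + 82 + 89 = 249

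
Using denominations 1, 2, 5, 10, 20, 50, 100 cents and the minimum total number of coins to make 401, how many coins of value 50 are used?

0

Greedy: take as many of the largest coin as possible, then repeat with the remainder.
401 = 4×100 + 1×1
Count of 50: 0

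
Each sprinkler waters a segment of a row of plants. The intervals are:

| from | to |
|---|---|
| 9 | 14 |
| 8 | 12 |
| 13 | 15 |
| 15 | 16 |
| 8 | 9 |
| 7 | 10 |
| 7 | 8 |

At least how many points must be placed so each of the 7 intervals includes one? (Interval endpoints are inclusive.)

3

Process intervals by earliest right end; each time one isn't hit yet, stab at its right endpoint.
Sorted: [7,8] [8,9] [7,10] [8,12] [9,14] [13,15] [15,16]
{[7,8],[8,9],[7,10],[8,12]} hit by 8; {[9,14],[13,15]} hit by 14; {[15,16]} hit by 16.
Points: 8, 14, 16 (3 total).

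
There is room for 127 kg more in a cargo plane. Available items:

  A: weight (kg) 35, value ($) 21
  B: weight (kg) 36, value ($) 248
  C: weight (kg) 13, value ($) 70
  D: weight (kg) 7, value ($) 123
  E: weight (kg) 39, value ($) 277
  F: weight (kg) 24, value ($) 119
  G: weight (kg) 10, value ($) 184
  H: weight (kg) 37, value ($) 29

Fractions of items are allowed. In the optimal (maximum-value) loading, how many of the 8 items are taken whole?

Greedy by value/weight ratio, highest first.
Order: G (184/10=18.40) > D (123/7=17.57) > E (277/39=7.10) > B (248/36=6.89) > C (70/13=5.38) > F (119/24=4.96) > H (29/37=0.78) > A (21/35=0.60)
Fill: take G (10 @ 184) → take D (7 @ 123) → take E (39 @ 277) → take B (36 @ 248) → take C (13 @ 70) → take 22/24 of F → 109.08; 127/127 used.
5 item(s) taken whole; one partial (take 22/24 of F).

5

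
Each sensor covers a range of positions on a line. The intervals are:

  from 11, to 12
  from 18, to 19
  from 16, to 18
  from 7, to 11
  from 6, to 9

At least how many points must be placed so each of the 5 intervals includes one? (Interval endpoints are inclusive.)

3

Process intervals by earliest right end; each time one isn't hit yet, stab at its right endpoint.
By right end: [6,9]  [7,11]  [11,12]  [16,18]  [18,19]
[6,9] uncovered → point at 9; [11,12] uncovered → point at 12; [16,18] uncovered → point at 18.
Points: 9, 12, 18 (3 total).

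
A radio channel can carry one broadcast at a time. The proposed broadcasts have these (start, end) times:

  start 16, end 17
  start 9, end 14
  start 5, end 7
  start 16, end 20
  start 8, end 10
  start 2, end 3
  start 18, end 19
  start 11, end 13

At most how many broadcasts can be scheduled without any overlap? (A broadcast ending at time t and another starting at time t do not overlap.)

Order by finish time; keep every interval that doesn't clash with the previous kept one.
By end time: (2,3), (5,7), (8,10), (11,13), (9,14), (16,17), (18,19), (16,20).
Pick (2,3); next start ≥ 3 → (5,7); next start ≥ 7 → (8,10); next start ≥ 10 → (11,13); next start ≥ 13 → (16,17); next start ≥ 17 → (18,19).
Selected 6 broadcasts.

6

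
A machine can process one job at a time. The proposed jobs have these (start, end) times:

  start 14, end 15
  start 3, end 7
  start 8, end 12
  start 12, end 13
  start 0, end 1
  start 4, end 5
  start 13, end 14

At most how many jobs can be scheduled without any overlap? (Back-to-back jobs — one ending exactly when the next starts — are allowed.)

Greedy by earliest finish: after sorting by end time, pick each interval compatible with the last pick.
Sorted by end: (0,1)  (4,5)  (3,7)  (8,12)  (12,13)  (13,14)  (14,15)
take (0,1); take (4,5); skip (3,7); take (8,12); take (12,13); take (13,14); take (14,15).
Selected 6 jobs.

6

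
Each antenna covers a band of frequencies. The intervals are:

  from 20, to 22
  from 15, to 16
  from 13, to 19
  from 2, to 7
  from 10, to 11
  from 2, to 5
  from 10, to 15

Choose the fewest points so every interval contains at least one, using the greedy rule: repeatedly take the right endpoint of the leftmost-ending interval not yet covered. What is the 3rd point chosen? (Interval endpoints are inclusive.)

Sort by right endpoint; whenever an interval is uncovered, place a point at its right end.
Sorted: [2,5] [2,7] [10,11] [10,15] [15,16] [13,19] [20,22]
{[2,5],[2,7]} hit by 5; {[10,11],[10,15]} hit by 11; {[15,16],[13,19]} hit by 16; {[20,22]} hit by 22.
Points: 5, 11, 16, 22 (4 total).

16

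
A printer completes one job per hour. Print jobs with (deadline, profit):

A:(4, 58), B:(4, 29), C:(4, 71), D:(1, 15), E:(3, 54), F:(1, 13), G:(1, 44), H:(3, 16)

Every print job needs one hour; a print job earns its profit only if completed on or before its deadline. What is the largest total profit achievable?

227

Profit order: C=71 A=58 E=54 G=44 B=29 H=16 D=15 F=13
Assign: C→slot 4, A→slot 3, E→slot 2, G→slot 1, B skipped, H skipped, D skipped, F skipped.
Slots: [1:G] [2:E] [3:A] [4:C]
Profit = 44 + 54 + 58 + 71 = 227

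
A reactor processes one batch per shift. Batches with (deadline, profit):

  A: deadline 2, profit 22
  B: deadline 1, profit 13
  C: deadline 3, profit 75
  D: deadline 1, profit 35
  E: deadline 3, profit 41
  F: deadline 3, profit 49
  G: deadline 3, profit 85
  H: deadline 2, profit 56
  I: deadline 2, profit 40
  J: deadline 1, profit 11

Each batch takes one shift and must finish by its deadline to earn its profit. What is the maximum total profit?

216

By profit: G(d3,85), C(d3,75), H(d2,56), F(d3,49), E(d3,41), I(d2,40), D(d1,35), A(d2,22), B(d1,13), J(d1,11)
G→slot 3; C→slot 2; H→slot 1; F skipped; E skipped; I skipped; D skipped; A skipped; B skipped; J skipped.
Profit = 56 + 75 + 85 = 216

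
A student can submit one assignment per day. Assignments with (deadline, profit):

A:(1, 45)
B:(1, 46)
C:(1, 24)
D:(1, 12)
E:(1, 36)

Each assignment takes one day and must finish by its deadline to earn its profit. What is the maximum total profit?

Sort by profit descending; place each in the latest free slot ≤ its deadline.
By profit: B(d1,46), A(d1,45), E(d1,36), C(d1,24), D(d1,12)
B→slot 1; A skipped; E skipped; C skipped; D skipped.
Profit = 46 = 46

46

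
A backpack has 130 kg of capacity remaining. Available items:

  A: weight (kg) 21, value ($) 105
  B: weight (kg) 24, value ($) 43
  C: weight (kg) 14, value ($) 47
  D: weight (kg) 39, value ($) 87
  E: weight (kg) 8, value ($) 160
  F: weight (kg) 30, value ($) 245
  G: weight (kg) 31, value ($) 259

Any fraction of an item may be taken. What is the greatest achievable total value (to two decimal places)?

Order: E (160/8=20.00) > G (259/31=8.35) > F (245/30=8.17) > A (105/21=5.00) > C (47/14=3.36) > D (87/39=2.23) > B (43/24=1.79)
Fill: take E (8 @ 160) → take G (31 @ 259) → take F (30 @ 245) → take A (21 @ 105) → take C (14 @ 47) → take 26/39 of D → 58.00; 130/130 used.
Total value = 874.00

874.00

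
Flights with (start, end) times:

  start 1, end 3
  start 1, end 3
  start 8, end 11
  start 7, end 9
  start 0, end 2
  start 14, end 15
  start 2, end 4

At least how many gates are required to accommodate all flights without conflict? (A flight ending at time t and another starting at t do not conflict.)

Count concurrent intervals with a sweep; the peak is the room count.
Events (time:±→running): 0:+→1 1:+→2 1:+→3 … peak 3.

3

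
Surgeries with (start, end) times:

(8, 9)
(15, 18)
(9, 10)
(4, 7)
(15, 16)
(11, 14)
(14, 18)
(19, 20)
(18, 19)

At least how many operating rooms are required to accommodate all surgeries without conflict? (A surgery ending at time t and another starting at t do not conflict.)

3

Count concurrent intervals with a sweep; the peak is the room count.
starts: [4, 8, 9, 11, 14, 15, 15, 18, 19]
ends:   [7, 9, 10, 14, 16, 18, 18, 19, 20]
s4→1 e7→0 s8→1 e9→0 s9→1 e10→0 s11→1 e14→0 s14→1 s15→2 s15→3  — peak 3.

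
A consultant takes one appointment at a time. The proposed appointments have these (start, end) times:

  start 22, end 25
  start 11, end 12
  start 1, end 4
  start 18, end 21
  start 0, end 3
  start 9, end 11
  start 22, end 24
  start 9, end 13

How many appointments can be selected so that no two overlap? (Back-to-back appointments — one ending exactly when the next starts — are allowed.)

Sort by end time and greedily take each interval whose start is ≥ the last chosen end.
Sorted by end: (0,3)  (1,4)  (9,11)  (11,12)  (9,13)  (18,21)  (22,24)  (22,25)
take (0,3); skip (1,4); take (9,11); take (11,12); skip (9,13); take (18,21); take (22,24).
Selected 5 appointments.

5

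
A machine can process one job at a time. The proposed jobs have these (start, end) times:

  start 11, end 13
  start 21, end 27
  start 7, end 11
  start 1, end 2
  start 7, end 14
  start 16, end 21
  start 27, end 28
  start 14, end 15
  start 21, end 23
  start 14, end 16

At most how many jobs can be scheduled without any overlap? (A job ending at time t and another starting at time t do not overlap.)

7

By end time: (1,2), (7,11), (11,13), (7,14), (14,15), (14,16), (16,21), (21,23), (21,27), (27,28).
Pick (1,2); next start ≥ 2 → (7,11); next start ≥ 11 → (11,13); next start ≥ 13 → (14,15); next start ≥ 15 → (16,21); next start ≥ 21 → (21,23); next start ≥ 23 → (27,28).
Selected 7 jobs.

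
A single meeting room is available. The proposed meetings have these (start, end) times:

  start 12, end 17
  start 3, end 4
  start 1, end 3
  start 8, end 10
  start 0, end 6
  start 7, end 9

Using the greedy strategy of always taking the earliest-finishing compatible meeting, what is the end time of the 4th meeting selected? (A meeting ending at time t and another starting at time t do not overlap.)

17

Sort by end time and greedily take each interval whose start is ≥ the last chosen end.
Sorted by end: (1,3)  (3,4)  (0,6)  (7,9)  (8,10)  (12,17)
take (1,3); take (3,4); skip (0,6); take (7,9); take (12,17).
Selected: (1,3) (3,4) (7,9) (12,17)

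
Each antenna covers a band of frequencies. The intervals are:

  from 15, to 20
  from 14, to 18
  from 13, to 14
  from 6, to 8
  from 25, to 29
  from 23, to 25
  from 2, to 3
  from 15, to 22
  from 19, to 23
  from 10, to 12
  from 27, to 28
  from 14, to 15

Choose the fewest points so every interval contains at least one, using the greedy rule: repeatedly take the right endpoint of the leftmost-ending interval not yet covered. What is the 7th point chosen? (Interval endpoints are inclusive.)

Process intervals by earliest right end; each time one isn't hit yet, stab at its right endpoint.
Sorted: [2,3] [6,8] [10,12] [13,14] [14,15] [14,18] [15,20] [15,22] [19,23] [23,25] [27,28] [25,29]
{[2,3]} hit by 3; {[6,8]} hit by 8; {[10,12]} hit by 12; {[13,14],[14,15],[14,18]} hit by 14; {[15,20],[15,22],[19,23]} hit by 20; {[23,25]} hit by 25; {[27,28],[25,29]} hit by 28.
Points: 3, 8, 12, 14, 20, 25, 28 (7 total).

28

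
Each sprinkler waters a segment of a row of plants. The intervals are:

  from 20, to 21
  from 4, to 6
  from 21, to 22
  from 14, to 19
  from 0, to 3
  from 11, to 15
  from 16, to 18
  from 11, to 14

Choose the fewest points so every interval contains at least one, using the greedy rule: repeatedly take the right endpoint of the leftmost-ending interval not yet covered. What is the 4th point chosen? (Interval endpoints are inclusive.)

Process intervals by earliest right end; each time one isn't hit yet, stab at its right endpoint.
Sorted: [0,3] [4,6] [11,14] [11,15] [16,18] [14,19] [20,21] [21,22]
{[0,3]} hit by 3; {[4,6]} hit by 6; {[11,14],[11,15]} hit by 14; {[16,18],[14,19]} hit by 18; {[20,21],[21,22]} hit by 21.
Points: 3, 6, 14, 18, 21 (5 total).

18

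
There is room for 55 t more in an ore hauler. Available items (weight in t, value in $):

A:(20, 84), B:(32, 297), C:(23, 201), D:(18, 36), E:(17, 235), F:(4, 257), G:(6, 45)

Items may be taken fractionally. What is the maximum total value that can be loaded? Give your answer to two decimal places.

Sort by value per unit weight and fill in that order.
Order: F (257/4=64.25) > E (235/17=13.82) > B (297/32=9.28) > C (201/23=8.74) > G (45/6=7.50) > A (84/20=4.20) > D (36/18=2.00)
Fill: take F (4 @ 257) → take E (17 @ 235) → take B (32 @ 297) → take 2/23 of C → 17.48; 55/55 used.
Total value = 806.48

806.48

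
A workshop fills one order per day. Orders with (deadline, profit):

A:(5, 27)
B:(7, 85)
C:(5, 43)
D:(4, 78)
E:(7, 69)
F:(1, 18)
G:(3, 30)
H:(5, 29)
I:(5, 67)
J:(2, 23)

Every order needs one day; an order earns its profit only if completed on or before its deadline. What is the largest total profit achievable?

401

Profit order: B=85 D=78 E=69 I=67 C=43 G=30 H=29 A=27 J=23 F=18
Assign: B→slot 7, D→slot 4, E→slot 6, I→slot 5, C→slot 3, G→slot 2, H→slot 1, A skipped, J skipped, F skipped.
Slots: [1:H] [2:G] [3:C] [4:D] [5:I] [6:E] [7:B]
Profit = 29 + 30 + 43 + 78 + 67 + 69 + 85 = 401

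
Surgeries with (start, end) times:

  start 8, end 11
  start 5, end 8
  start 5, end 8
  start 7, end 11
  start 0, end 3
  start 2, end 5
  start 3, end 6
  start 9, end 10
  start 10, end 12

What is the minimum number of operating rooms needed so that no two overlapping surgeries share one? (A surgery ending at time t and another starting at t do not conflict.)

3

Count concurrent intervals with a sweep; the peak is the room count.
Events (time:±→running): 0:+→1 2:+→2 3:-→1 3:+→2 5:-→1 5:+→2 5:+→3 … peak 3.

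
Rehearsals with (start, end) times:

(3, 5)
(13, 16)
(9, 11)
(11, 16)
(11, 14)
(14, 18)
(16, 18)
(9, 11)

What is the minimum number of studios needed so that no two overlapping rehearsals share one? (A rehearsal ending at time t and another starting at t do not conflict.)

3

The answer is the maximum number of intervals overlapping at any instant.
starts: [3, 9, 9, 11, 11, 13, 14, 16]
ends:   [5, 11, 11, 14, 16, 16, 18, 18]
s3→1 e5→0 s9→1 s9→2 e11→1 e11→0 s11→1 s11→2 s13→3  — peak 3.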